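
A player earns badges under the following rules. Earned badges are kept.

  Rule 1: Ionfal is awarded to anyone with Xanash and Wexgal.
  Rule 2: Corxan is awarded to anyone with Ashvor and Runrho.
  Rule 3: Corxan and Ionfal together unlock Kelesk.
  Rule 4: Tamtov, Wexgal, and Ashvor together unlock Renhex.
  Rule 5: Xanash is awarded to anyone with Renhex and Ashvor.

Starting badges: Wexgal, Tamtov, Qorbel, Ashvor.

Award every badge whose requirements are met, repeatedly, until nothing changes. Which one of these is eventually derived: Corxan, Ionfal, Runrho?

Ionfal

With Tamtov, Wexgal, and Ashvor, Renhex is earned (Rule 4).
With Renhex and Ashvor, Xanash is earned (Rule 5).
With Xanash and Wexgal, Ionfal is earned (Rule 1).
No rule produces Runrho, and it is not given. Corxan would need Ashvor and Runrho (Rule 2), but Runrho is never earned.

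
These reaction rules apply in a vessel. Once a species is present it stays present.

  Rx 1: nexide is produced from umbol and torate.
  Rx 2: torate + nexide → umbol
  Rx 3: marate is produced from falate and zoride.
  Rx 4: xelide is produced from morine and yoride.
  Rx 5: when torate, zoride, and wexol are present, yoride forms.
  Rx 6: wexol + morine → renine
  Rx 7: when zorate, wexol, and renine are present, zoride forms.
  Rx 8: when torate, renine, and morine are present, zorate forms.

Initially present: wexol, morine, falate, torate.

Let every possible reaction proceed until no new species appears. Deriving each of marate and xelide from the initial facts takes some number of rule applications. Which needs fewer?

marate: wexol and morine present → renine forms (Rx 6). torate, renine, and morine present → zorate forms (Rx 8). zorate, wexol, and renine present → zoride forms (Rx 7). falate and zoride present → marate forms (Rx 3). [4 rule applications]
xelide: wexol and morine present → renine forms (Rx 6). torate, renine, and morine present → zorate forms (Rx 8). zorate, wexol, and renine present → zoride forms (Rx 7). torate, zoride, and wexol present → yoride forms (Rx 5). morine and yoride present → xelide forms (Rx 4). [5 rule applications]
marate needs fewer.

marate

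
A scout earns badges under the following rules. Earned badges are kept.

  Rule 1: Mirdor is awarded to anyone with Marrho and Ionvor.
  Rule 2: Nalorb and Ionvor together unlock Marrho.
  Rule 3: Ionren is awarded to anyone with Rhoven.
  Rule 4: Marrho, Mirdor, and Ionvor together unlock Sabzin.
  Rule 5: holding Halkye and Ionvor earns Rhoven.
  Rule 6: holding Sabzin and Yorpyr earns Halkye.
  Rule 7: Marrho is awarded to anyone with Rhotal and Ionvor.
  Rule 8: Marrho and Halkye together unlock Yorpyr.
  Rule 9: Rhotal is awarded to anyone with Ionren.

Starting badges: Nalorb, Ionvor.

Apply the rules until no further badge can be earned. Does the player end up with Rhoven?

No

Rhoven would need Halkye and Ionvor (Rule 5), but Halkye is never earned.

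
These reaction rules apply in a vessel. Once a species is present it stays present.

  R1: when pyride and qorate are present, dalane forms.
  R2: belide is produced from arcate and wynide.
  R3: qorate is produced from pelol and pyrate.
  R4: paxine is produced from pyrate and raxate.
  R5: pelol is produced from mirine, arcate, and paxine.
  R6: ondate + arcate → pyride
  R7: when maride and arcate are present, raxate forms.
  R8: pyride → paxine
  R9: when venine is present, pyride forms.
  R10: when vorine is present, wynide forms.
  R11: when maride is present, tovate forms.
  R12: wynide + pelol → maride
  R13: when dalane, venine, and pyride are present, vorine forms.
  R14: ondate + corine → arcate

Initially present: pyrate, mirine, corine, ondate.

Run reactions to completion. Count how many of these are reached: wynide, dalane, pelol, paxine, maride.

3

ondate and corine present → arcate forms (R14).
ondate and arcate present → pyride forms (R6).
pyride present → paxine forms (R8).
mirine, arcate, and paxine present → pelol forms (R5).
pelol and pyrate present → qorate forms (R3).
pyride and qorate present → dalane forms (R1).
wynide would need vorine (R10), but vorine never forms.
dalane: reached.
pelol: reached.
paxine: reached.
maride would need wynide and pelol (R12), but wynide never forms.
Reached: dalane, pelol, and paxine — 3 of the 5.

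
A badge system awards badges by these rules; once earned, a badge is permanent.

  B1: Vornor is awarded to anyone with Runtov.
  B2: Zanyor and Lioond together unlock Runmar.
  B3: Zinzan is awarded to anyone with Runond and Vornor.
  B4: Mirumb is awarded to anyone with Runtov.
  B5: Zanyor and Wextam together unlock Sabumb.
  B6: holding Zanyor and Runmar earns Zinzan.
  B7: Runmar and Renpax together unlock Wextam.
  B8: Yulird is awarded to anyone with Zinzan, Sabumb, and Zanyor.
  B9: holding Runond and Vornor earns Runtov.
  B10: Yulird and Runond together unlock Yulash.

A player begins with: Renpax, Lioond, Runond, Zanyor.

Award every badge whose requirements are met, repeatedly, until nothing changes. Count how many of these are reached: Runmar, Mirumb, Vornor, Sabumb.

With Zanyor and Lioond, Runmar is earned (B2).
With Runmar and Renpax, Wextam is earned (B7).
With Zanyor and Wextam, Sabumb is earned (B5).
Runmar: reached.
Mirumb would need Runtov (B4), but Runtov is never earned.
Vornor would need Runtov (B1), but Runtov is never earned.
Sabumb: reached.
Reached: Runmar and Sabumb — 2 of the 4.

2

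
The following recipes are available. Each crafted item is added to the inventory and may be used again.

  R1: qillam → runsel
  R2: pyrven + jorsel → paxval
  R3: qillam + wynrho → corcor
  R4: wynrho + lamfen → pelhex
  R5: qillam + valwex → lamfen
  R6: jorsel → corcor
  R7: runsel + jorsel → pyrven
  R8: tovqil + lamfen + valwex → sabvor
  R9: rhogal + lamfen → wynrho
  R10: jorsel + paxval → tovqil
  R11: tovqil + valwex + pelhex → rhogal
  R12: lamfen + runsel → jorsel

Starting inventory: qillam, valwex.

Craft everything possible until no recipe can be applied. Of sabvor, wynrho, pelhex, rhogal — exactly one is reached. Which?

qillam + valwex → lamfen (R5).
Using R1, qillam makes runsel.
Using R12, lamfen and runsel make jorsel.
runsel + jorsel → pyrven (R7).
pyrven + jorsel → paxval (R2).
jorsel + paxval → tovqil (R10).
Using R8, tovqil, lamfen, and valwex make sabvor.
pelhex would need wynrho and lamfen (R4), but wynrho is never obtained. wynrho would need rhogal and lamfen (R9), but rhogal is never obtained. rhogal would need tovqil, valwex, and pelhex (R11), but pelhex is never obtained.

sabvor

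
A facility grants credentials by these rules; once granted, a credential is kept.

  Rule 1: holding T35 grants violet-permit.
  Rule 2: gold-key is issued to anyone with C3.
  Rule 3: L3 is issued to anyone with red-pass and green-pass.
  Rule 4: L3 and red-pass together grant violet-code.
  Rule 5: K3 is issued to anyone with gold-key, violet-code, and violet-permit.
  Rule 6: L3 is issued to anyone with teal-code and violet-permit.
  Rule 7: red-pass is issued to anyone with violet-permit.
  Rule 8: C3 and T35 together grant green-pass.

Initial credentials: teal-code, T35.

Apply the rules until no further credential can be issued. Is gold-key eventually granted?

gold-key would need C3 (Rule 2), but C3 is never granted.

No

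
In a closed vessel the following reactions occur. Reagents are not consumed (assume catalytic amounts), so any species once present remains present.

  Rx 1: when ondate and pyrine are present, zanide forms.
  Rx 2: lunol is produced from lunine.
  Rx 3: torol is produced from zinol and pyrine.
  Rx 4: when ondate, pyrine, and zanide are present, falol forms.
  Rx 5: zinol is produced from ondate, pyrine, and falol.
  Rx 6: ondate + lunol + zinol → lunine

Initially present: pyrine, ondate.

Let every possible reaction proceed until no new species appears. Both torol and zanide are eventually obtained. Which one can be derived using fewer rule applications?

zanide: ondate and pyrine present → zanide forms (Rx 1). [1 rule application]
torol: ondate and pyrine present → zanide forms (Rx 1). ondate, pyrine, and zanide present → falol forms (Rx 4). ondate, pyrine, and falol present → zinol forms (Rx 5). zinol and pyrine present → torol forms (Rx 3). [4 rule applications]
zanide needs fewer.

zanide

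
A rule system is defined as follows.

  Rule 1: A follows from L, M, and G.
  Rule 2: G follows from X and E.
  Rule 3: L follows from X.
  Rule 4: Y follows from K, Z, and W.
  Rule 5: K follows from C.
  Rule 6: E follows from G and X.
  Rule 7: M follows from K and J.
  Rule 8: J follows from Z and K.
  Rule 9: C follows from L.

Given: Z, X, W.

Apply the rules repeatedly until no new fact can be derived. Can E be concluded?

No

E would need G and X (Rule 6), but G is never established.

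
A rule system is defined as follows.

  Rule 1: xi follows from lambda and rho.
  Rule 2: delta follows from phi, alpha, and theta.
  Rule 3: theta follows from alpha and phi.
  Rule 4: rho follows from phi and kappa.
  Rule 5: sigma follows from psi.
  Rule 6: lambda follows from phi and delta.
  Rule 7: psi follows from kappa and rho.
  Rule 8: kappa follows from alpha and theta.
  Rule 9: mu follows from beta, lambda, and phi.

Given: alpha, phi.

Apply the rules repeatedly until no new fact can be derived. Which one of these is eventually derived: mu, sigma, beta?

sigma

alpha and phi hold, so theta follows (Rule 3).
alpha and theta hold, so kappa follows (Rule 8).
phi and kappa hold, so rho follows (Rule 4).
From kappa and rho, Rule 7 gives psi.
From psi, Rule 5 gives sigma.
mu would need beta, lambda, and phi (Rule 9), but beta is never established. No rule produces beta, and it is not given.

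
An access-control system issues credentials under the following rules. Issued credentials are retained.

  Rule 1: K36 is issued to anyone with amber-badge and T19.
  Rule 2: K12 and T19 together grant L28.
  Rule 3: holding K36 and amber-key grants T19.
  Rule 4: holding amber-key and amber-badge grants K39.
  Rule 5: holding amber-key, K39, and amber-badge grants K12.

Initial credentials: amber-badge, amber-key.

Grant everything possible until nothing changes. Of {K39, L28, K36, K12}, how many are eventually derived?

Holding amber-key and amber-badge grants K39 (Rule 4).
Holding amber-key, K39, and amber-badge grants K12 (Rule 5).
K39: reached.
L28 would need K12 and T19 (Rule 2), but T19 is never granted.
K36 would need amber-badge and T19 (Rule 1), but T19 is never granted.
K12: reached.
Reached: K39 and K12 — 2 of the 4.

2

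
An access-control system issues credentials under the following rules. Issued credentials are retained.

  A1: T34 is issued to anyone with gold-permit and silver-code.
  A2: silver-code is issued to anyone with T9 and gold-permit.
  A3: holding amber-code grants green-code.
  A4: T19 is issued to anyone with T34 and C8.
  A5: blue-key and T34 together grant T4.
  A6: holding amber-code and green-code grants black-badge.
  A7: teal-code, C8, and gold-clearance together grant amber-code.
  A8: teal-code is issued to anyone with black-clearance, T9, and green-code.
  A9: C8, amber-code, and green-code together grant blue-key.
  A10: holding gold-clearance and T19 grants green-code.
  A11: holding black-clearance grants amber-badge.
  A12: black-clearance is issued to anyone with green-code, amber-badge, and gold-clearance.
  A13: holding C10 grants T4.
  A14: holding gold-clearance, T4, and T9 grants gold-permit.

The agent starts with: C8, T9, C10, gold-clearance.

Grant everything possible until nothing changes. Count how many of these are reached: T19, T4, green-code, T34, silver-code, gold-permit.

Holding C10 grants T4 (A13).
Holding gold-clearance, T4, and T9 grants gold-permit (A14).
Holding T9 and gold-permit grants silver-code (A2).
Holding gold-permit and silver-code grants T34 (A1).
Holding T34 and C8 grants T19 (A4).
Holding gold-clearance and T19 grants green-code (A10).
T19: reached.
T4: reached.
green-code: reached.
T34: reached.
silver-code: reached.
gold-permit: reached.
All 6 are reached.

6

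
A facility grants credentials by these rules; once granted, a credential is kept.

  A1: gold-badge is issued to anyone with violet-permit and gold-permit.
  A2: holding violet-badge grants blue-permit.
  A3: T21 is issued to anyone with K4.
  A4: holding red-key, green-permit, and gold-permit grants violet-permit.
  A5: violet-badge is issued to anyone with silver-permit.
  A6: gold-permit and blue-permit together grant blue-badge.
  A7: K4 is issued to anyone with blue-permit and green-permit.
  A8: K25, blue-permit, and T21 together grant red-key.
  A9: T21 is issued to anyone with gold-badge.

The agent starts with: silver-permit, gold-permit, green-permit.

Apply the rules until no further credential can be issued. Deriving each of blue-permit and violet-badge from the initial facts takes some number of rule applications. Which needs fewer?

violet-badge: Holding silver-permit grants violet-badge (A5). [1 rule application]
blue-permit: Holding silver-permit grants violet-badge (A5). Holding violet-badge grants blue-permit (A2). [2 rule applications]
violet-badge needs fewer.

violet-badge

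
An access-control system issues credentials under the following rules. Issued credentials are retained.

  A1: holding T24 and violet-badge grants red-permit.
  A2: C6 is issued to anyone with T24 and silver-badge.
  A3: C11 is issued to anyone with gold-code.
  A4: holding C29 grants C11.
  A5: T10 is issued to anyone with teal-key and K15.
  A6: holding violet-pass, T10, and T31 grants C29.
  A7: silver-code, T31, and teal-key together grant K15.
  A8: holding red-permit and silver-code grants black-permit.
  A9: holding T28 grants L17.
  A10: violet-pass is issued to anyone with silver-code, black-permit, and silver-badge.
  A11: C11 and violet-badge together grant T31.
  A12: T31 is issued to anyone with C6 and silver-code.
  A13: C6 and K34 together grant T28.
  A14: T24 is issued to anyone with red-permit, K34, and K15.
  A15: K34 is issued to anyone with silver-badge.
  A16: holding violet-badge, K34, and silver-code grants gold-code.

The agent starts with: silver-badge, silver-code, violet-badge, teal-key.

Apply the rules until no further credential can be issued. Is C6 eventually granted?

No

C6 would need T24 and silver-badge (A2), but T24 is never granted.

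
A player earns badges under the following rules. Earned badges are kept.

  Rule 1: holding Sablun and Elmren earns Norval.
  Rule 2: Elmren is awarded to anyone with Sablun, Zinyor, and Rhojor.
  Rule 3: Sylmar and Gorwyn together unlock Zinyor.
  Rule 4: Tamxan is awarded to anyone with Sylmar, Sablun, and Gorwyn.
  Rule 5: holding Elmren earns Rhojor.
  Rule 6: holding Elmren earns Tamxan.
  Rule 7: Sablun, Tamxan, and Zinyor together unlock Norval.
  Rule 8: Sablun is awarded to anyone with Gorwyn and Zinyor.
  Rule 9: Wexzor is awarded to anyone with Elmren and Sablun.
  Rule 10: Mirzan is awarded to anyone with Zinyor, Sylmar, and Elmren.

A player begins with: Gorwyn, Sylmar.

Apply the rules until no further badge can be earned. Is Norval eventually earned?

With Sylmar and Gorwyn, Zinyor is earned (Rule 3).
With Gorwyn and Zinyor, Sablun is earned (Rule 8).
With Sylmar, Sablun, and Gorwyn, Tamxan is earned (Rule 4).
With Sablun, Tamxan, and Zinyor, Norval is earned (Rule 7).

Yes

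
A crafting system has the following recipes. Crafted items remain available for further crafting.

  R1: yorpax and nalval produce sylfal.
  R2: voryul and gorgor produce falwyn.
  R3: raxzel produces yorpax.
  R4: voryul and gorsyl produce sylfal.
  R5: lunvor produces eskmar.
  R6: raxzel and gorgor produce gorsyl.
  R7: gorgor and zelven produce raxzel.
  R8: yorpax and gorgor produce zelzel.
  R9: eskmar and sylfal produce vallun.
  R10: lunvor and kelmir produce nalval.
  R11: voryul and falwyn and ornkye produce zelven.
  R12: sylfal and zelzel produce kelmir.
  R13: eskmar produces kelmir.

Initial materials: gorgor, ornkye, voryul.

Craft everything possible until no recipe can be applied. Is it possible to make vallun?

vallun would need eskmar and sylfal (R9), but eskmar is never obtained.

No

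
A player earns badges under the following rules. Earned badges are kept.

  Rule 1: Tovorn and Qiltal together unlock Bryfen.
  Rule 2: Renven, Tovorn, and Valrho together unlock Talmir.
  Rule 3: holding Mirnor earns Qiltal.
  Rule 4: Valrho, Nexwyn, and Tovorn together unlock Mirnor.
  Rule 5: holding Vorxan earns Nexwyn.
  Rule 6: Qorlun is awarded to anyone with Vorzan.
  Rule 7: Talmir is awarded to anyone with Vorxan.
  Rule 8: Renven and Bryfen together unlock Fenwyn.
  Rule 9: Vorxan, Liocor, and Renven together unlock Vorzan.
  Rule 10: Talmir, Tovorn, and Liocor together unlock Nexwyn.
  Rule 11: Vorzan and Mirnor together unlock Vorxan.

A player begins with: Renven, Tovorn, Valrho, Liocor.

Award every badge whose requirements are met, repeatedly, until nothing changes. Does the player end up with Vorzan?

Vorzan would need Vorxan, Liocor, and Renven (Rule 9), but Vorxan is never earned.

No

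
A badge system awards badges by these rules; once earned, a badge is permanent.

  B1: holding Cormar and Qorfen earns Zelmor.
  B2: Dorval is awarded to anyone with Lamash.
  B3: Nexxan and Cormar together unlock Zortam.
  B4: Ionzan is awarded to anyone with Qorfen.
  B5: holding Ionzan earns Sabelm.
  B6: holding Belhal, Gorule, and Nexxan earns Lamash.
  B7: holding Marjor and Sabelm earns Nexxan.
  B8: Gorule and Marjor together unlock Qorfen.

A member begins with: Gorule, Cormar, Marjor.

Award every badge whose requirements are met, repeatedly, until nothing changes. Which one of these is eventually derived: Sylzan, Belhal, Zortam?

Zortam

With Gorule and Marjor, Qorfen is earned (B8).
With Qorfen, Ionzan is earned (B4).
With Ionzan, Sabelm is earned (B5).
With Marjor and Sabelm, Nexxan is earned (B7).
With Nexxan and Cormar, Zortam is earned (B3).
No rule produces Sylzan, and it is not given. No rule produces Belhal, and it is not given.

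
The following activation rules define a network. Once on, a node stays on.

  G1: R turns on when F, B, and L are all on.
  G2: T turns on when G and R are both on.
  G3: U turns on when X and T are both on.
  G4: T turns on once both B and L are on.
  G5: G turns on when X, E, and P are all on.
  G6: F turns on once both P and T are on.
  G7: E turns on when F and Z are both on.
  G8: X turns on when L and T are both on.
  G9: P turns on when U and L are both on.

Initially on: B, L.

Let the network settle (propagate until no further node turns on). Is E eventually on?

No

E would need F and Z (G7), but Z never turns on.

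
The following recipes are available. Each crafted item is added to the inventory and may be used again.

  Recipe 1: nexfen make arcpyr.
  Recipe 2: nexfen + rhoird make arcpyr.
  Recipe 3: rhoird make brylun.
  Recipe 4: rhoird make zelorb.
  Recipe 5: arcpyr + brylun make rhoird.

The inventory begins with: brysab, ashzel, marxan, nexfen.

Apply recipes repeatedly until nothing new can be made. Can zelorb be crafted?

zelorb would need rhoird (Recipe 4), but rhoird is never obtained.

No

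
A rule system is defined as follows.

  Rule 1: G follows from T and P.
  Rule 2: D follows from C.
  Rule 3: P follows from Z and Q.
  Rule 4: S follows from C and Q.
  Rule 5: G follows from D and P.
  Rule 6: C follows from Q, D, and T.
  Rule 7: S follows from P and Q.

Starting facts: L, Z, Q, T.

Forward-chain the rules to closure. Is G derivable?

From Z and Q, Rule 3 gives P.
T and P hold, so G follows (Rule 1).

Yes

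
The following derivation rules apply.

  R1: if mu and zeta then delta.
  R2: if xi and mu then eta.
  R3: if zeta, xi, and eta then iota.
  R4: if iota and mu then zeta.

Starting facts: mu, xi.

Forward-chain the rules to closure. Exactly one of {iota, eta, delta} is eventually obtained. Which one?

xi and mu hold, so eta follows (R2).
delta would need mu and zeta (R1), but zeta is never established. iota would need zeta, xi, and eta (R3), but zeta is never established.

eta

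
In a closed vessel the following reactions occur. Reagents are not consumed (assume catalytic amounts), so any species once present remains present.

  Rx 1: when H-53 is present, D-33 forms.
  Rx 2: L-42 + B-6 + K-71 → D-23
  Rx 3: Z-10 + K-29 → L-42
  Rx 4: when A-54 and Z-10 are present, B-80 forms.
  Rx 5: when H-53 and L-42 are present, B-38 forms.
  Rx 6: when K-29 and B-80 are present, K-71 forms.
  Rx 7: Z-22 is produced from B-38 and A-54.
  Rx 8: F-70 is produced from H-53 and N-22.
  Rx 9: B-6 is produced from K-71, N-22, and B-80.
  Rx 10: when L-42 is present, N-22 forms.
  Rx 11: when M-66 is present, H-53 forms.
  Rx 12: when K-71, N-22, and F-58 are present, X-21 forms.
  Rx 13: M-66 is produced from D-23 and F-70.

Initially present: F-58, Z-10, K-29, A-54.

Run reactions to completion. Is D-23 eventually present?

Yes

Z-10 and K-29 present → L-42 forms (Rx 3).
A-54 and Z-10 present → B-80 forms (Rx 4).
L-42 present → N-22 forms (Rx 10).
K-29 and B-80 present → K-71 forms (Rx 6).
K-71, N-22, and B-80 present → B-6 forms (Rx 9).
L-42, B-6, and K-71 present → D-23 forms (Rx 2).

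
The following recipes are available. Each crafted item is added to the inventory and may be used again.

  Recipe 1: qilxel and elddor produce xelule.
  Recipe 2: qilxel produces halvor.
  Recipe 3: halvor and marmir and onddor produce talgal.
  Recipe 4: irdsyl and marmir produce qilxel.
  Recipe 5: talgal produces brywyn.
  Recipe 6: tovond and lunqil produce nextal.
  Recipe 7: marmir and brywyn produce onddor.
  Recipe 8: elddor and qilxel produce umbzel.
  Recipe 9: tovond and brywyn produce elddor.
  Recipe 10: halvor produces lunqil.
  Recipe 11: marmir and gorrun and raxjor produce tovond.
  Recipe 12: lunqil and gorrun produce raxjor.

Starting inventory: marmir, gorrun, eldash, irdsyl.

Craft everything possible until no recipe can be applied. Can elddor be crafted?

elddor would need tovond and brywyn (Recipe 9), but brywyn is never obtained.

No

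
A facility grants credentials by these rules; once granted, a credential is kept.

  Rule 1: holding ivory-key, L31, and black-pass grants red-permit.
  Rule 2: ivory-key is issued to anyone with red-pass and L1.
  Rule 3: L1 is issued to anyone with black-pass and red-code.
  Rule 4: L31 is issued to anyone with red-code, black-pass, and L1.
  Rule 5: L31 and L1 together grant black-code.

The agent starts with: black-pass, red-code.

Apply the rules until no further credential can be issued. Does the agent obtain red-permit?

red-permit would need ivory-key, L31, and black-pass (Rule 1), but ivory-key is never granted.

No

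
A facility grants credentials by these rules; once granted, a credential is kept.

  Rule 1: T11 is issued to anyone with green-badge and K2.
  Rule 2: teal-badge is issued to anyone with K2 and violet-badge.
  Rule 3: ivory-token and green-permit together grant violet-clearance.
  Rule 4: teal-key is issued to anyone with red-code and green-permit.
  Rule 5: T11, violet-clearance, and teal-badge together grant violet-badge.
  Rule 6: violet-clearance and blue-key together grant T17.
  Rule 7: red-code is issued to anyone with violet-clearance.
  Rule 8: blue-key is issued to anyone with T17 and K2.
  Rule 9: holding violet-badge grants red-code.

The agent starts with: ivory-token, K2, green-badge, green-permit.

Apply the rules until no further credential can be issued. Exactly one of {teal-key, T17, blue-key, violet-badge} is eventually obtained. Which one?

Holding ivory-token and green-permit grants violet-clearance (Rule 3).
Holding violet-clearance grants red-code (Rule 7).
Holding red-code and green-permit grants teal-key (Rule 4).
blue-key would need T17 and K2 (Rule 8), but T17 is never granted. violet-badge would need T11, violet-clearance, and teal-badge (Rule 5), but teal-badge is never granted. T17 would need violet-clearance and blue-key (Rule 6), but blue-key is never granted.

teal-key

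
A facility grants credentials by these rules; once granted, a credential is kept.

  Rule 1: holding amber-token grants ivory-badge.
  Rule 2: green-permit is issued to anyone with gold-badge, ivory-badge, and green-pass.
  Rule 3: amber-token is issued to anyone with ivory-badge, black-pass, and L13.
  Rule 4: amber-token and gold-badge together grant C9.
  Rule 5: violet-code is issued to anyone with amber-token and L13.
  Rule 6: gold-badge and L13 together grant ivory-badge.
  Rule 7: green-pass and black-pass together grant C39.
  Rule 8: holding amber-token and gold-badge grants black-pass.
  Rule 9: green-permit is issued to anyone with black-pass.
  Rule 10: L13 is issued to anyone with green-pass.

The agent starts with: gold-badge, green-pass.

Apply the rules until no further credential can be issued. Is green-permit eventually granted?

Yes

Holding green-pass grants L13 (Rule 10).
Holding gold-badge and L13 grants ivory-badge (Rule 6).
Holding gold-badge, ivory-badge, and green-pass grants green-permit (Rule 2).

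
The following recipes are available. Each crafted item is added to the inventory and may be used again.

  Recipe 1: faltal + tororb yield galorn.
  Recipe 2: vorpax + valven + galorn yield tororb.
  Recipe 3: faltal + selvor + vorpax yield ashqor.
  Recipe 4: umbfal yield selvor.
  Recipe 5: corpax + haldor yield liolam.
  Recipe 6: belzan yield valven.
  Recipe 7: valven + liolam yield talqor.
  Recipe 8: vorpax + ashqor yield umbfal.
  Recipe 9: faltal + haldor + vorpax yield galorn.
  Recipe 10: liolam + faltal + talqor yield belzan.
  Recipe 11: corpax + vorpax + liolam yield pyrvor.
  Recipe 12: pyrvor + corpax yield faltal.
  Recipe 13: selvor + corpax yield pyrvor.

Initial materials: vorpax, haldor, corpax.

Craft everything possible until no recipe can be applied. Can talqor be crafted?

talqor would need valven and liolam (Recipe 7), but valven is never obtained.

No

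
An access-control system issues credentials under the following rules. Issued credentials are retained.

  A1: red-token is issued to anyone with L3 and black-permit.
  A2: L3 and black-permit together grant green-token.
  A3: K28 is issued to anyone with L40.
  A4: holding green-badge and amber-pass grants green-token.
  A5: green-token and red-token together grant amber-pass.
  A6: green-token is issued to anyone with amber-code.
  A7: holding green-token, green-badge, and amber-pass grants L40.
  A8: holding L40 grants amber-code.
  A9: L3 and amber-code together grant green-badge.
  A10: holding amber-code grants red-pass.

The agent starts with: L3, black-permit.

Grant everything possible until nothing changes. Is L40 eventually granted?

No

L40 would need green-token, green-badge, and amber-pass (A7), but green-badge is never granted.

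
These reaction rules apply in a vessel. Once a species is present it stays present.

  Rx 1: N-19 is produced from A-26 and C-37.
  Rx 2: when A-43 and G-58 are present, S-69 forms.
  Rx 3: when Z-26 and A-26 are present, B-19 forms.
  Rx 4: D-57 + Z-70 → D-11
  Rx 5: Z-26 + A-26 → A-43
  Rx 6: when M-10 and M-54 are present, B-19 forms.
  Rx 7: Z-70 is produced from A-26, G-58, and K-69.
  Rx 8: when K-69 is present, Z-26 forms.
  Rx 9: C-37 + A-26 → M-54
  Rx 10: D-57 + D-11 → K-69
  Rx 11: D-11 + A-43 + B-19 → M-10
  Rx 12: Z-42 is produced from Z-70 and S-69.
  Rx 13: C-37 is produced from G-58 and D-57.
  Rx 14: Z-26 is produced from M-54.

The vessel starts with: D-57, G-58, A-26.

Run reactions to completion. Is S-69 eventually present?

G-58 and D-57 present → C-37 forms (Rx 13).
C-37 and A-26 present → M-54 forms (Rx 9).
M-54 present → Z-26 forms (Rx 14).
Z-26 and A-26 present → A-43 forms (Rx 5).
A-43 and G-58 present → S-69 forms (Rx 2).

Yes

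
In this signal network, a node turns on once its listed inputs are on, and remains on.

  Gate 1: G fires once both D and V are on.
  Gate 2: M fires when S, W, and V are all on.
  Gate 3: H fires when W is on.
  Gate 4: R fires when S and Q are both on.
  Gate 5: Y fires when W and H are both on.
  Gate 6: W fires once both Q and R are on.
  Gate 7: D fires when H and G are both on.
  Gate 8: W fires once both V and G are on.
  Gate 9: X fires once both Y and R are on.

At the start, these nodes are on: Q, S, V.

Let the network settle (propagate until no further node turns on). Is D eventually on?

No

D would need H and G (Gate 7), but G never turns on.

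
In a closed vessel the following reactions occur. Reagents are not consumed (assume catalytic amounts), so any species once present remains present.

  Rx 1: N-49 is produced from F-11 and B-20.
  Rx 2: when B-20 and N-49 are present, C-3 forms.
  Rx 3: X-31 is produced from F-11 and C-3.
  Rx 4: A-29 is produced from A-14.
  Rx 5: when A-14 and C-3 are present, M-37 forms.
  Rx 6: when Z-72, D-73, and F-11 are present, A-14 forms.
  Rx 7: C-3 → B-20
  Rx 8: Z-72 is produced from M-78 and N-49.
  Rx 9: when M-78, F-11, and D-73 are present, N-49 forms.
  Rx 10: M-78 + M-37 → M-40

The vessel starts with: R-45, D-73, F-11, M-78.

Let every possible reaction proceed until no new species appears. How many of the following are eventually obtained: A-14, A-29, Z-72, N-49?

M-78, F-11, and D-73 present → N-49 forms (Rx 9).
M-78 and N-49 present → Z-72 forms (Rx 8).
Z-72, D-73, and F-11 present → A-14 forms (Rx 6).
A-14 present → A-29 forms (Rx 4).
A-14: reached.
A-29: reached.
Z-72: reached.
N-49: reached.
All 4 are reached.

4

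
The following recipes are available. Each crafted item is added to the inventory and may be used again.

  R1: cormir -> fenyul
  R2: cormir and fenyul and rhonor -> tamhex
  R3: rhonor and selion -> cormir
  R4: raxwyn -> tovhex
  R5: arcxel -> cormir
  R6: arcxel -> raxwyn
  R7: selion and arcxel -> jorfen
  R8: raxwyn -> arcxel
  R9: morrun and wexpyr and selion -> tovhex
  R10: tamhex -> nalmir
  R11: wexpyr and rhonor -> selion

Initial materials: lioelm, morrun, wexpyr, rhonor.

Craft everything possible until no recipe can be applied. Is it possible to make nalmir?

Yes

wexpyr and rhonor -> selion (R11).
Using R3, rhonor and selion make cormir.
Using R1, cormir makes fenyul.
cormir and fenyul and rhonor -> tamhex (R2).
tamhex -> nalmir (R10).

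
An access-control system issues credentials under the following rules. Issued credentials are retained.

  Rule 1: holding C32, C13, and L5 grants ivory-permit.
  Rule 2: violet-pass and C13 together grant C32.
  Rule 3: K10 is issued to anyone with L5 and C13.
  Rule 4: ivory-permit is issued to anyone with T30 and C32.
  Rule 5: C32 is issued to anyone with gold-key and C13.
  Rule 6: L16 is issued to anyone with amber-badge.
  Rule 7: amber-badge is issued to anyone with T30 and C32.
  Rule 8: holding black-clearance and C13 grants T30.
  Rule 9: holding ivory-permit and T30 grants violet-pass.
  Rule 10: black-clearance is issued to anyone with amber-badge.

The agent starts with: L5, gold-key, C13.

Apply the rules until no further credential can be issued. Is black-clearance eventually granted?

No

black-clearance would need amber-badge (Rule 10), but amber-badge is never granted.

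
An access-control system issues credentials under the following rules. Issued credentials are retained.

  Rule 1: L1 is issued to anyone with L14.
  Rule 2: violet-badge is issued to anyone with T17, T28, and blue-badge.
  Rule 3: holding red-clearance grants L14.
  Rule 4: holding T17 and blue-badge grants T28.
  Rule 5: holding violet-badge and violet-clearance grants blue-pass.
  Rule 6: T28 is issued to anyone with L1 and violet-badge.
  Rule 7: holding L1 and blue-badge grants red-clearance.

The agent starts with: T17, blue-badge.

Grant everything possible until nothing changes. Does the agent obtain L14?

No

L14 would need red-clearance (Rule 3), but red-clearance is never granted.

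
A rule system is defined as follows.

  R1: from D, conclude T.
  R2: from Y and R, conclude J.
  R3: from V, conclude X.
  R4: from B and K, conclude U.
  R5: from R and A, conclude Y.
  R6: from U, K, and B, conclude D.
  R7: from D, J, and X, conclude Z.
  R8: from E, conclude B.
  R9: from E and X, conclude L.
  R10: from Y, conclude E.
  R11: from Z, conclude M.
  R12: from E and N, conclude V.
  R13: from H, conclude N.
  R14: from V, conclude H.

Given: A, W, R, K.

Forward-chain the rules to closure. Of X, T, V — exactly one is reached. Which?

T

R and A hold, so Y follows (R5).
Y holds, so E follows (R10).
From E, R8 gives B.
From B and K, R4 gives U.
U, K, and B hold, so D follows (R6).
From D, R1 gives T.
X would need V (R3), but V is never established. V would need E and N (R12), but N is never established.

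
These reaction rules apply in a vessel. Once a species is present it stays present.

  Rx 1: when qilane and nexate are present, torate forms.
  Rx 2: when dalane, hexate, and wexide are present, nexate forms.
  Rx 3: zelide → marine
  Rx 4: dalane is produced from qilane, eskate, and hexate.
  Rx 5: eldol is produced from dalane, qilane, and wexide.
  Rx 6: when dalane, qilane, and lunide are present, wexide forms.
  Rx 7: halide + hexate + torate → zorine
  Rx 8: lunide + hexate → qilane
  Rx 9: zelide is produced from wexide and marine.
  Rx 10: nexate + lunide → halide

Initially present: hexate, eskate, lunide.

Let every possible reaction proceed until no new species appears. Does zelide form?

zelide would need wexide and marine (Rx 9), but marine never forms.

No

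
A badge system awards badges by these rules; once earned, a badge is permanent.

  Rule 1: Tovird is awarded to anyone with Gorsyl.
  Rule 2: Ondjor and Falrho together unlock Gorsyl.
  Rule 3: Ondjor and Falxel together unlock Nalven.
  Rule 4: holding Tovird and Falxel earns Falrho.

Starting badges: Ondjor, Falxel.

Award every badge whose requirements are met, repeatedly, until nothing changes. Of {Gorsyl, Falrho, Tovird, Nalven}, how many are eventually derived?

1

With Ondjor and Falxel, Nalven is earned (Rule 3).
Gorsyl would need Ondjor and Falrho (Rule 2), but Falrho is never earned.
Falrho would need Tovird and Falxel (Rule 4), but Tovird is never earned.
Tovird would need Gorsyl (Rule 1), but Gorsyl is never earned.
Nalven: reached.
Reached: Nalven — 1 of the 4.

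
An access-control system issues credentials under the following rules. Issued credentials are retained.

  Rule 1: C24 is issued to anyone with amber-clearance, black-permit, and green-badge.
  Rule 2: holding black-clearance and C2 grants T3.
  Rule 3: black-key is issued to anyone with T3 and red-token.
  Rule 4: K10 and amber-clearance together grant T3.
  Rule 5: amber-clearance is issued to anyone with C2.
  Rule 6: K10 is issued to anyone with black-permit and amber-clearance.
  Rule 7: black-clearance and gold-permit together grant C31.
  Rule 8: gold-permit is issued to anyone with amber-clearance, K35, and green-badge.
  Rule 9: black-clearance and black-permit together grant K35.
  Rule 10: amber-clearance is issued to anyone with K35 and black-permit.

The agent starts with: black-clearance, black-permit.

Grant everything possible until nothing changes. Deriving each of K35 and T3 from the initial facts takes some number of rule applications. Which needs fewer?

K35

K35: Holding black-clearance and black-permit grants K35 (Rule 9). [1 rule application]
T3: Holding black-clearance and black-permit grants K35 (Rule 9). Holding K35 and black-permit grants amber-clearance (Rule 10). Holding black-permit and amber-clearance grants K10 (Rule 6). Holding K10 and amber-clearance grants T3 (Rule 4). [4 rule applications]
K35 needs fewer.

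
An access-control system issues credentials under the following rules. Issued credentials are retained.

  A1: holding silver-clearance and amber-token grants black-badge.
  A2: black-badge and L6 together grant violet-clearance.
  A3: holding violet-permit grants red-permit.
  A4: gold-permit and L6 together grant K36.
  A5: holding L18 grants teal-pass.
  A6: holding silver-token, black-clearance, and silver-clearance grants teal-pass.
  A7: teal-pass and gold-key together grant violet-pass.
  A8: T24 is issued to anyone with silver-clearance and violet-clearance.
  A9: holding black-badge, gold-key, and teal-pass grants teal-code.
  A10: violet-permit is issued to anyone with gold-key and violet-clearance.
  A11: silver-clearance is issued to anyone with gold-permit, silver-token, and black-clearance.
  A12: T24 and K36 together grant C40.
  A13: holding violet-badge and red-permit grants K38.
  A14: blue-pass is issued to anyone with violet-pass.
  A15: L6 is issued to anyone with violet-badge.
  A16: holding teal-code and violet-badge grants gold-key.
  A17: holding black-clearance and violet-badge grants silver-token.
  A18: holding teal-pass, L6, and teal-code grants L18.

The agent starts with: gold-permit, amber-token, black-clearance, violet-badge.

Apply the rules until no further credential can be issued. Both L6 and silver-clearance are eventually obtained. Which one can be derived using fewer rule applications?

L6

L6: Holding violet-badge grants L6 (A15). [1 rule application]
silver-clearance: Holding black-clearance and violet-badge grants silver-token (A17). Holding gold-permit, silver-token, and black-clearance grants silver-clearance (A11). [2 rule applications]
L6 needs fewer.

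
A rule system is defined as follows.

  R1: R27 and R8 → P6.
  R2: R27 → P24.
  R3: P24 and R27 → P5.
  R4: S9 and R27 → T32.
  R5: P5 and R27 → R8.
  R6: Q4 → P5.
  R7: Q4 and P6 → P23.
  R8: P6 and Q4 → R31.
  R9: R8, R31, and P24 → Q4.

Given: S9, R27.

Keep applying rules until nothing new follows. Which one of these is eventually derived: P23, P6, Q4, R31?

P6

From R27, R2 gives P24.
P24 and R27 hold, so P5 follows (R3).
From P5 and R27, R5 gives R8.
R27 and R8 hold, so P6 follows (R1).
P23 would need Q4 and P6 (R7), but Q4 is never established. R31 would need P6 and Q4 (R8), but Q4 is never established. Q4 would need R8, R31, and P24 (R9), but R31 is never established.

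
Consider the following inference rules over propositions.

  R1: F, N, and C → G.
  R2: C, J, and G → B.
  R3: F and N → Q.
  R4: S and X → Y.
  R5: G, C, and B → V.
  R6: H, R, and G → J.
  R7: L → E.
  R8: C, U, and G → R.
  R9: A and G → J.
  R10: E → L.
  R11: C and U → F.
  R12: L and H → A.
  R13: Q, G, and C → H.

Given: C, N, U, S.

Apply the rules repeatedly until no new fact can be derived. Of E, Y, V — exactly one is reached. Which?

V

C and U hold, so F follows (R11).
From F, N, and C, R1 gives G.
F and N hold, so Q follows (R3).
From C, U, and G, R8 gives R.
Q, G, and C hold, so H follows (R13).
H, R, and G hold, so J follows (R6).
From C, J, and G, R2 gives B.
G, C, and B hold, so V follows (R5).
E would need L (R7), but L is never established. Y would need S and X (R4), but X is never established.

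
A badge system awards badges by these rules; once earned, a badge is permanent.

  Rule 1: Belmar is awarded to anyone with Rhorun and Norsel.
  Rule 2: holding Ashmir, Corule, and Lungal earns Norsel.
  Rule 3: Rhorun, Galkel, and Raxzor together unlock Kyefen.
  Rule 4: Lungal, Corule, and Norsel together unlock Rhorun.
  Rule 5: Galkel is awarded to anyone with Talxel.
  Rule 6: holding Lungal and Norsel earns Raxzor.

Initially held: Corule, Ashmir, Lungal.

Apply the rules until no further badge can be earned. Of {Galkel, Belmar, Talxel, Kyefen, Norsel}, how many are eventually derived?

With Ashmir, Corule, and Lungal, Norsel is earned (Rule 2).
With Lungal, Corule, and Norsel, Rhorun is earned (Rule 4).
With Rhorun and Norsel, Belmar is earned (Rule 1).
Galkel would need Talxel (Rule 5), but Talxel is never earned.
Belmar: reached.
No rule produces Talxel, and it is not given.
Kyefen would need Rhorun, Galkel, and Raxzor (Rule 3), but Galkel is never earned.
Norsel: reached.
Reached: Belmar and Norsel — 2 of the 5.

2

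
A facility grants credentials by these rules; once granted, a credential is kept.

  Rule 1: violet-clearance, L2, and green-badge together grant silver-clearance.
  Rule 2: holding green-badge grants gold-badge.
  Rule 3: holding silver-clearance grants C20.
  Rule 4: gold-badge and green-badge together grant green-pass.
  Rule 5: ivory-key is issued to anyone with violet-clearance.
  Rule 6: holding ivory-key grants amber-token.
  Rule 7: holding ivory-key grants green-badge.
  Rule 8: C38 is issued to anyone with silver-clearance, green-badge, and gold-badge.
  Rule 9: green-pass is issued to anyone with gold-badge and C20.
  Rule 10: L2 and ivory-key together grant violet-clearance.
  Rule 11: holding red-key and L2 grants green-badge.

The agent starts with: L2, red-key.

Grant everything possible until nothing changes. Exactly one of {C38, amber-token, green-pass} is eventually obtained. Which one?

Holding red-key and L2 grants green-badge (Rule 11).
Holding green-badge grants gold-badge (Rule 2).
Holding gold-badge and green-badge grants green-pass (Rule 4).
amber-token would need ivory-key (Rule 6), but ivory-key is never granted. C38 would need silver-clearance, green-badge, and gold-badge (Rule 8), but silver-clearance is never granted.

green-pass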